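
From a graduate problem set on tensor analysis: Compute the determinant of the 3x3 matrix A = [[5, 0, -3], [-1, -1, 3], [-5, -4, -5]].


Expanding along the first row, det(A) = a11*M_11 - a12*M_12 + a13*M_13, where M_1j is the (1,j) minor.
Minor M_11 = -1*-5 - 3*-4 = 17
Minor M_12 = -1*-5 - 3*-5 = 20
Minor M_13 = -1*-4 - -1*-5 = -1
det = 5*(17) - 0*(20) + -3*(-1)
    = 85 - 0 + 3
    = 88

88


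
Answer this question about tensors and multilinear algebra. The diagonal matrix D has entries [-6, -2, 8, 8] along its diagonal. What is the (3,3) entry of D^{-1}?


For a diagonal matrix, the inverse has entries (D^{-1})_{ii} = 1/d_{ii}.
The diagonal entries are: d_{11} = -6, d_{22} = -2, d_{33} = 8, d_{44} = 8
We need (D^{-1})_{33} = 1/d_{33} = 1/8 = 1/8

1/8


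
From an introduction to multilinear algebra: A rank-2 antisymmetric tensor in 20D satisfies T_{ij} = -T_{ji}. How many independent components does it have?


An antisymmetric rank-2 tensor satisfies A_{ij} = -A_{ji}, so diagonal entries are zero.
The independent components are the upper-triangular entries: C(n, 2) = n(n-1)/2.
n = 20
C(20, 2) = 20 * 19 / 2 = 380 / 2 = 190

190


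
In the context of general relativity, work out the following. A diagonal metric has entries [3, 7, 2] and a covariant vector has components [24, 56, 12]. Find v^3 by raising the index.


To raise an index with a diagonal metric: v^i = v_i / g_{ii}.
For index 3: v_3 = 12, g_{33} = 2
v^3 = 12 / 2 = 6

6


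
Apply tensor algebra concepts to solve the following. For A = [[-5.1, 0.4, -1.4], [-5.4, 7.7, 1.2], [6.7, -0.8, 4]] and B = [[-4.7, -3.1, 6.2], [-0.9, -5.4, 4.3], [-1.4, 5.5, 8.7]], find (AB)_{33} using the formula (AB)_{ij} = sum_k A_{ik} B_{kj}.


(AB)_{ij} = sum_k A_{ik} B_{kj}.
For i=3, j=3:
A_{31} * B_{13} = 6.7 * 6.2 = 41.54
A_{32} * B_{23} = -0.8 * 4.3 = -3.44
A_{33} * B_{33} = 4 * 8.7 = 34.8
Sum = 41.54 + -3.44 + 34.8 = 72.9

72.9


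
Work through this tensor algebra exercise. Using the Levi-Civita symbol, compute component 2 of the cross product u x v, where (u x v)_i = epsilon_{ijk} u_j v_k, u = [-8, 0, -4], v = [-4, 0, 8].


(u x v)_2 = sum_{j,k} epsilon_{2jk} u_j v_k. Only permutations of (1,2,3) contribute; the two non-zero terms are:
eps_{213} u_1 v_3 = -1 * -8 * 8 = 64
eps_{231} u_3 v_1 = 1 * -4 * -4 = 16
(u x v)_2 = 80

80


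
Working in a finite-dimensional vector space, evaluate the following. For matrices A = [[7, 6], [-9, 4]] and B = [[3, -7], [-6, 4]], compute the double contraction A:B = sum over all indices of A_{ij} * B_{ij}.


A:B = sum over all i,j of A_{ij} * B_{ij}.
Row 1: 7*3=21, 6*-7=-42 => row sum = -21
Row 2: -9*-6=54, 4*4=16 => row sum = 70
Total = -21 + 70 = 49

49


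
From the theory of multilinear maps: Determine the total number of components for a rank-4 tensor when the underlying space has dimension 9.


The number of components of a rank-r tensor in d dimensions is d^r.
Here d = 9 and r = 4.
9^4 = 6561

6561


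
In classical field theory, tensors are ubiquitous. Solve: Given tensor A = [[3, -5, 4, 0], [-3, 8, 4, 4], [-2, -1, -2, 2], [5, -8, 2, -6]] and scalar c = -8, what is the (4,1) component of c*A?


Scalar multiplication: (cA)_{ij} = c * A_{ij}.
c = -8
A_{41} = 5
(cA)_{41} = -8 * 5 = -40

-40


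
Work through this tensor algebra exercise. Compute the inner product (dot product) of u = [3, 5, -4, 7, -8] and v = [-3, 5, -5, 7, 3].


The inner product u . v = sum of u_i * v_i.
Term-by-term: 3 * -3, 5 * 5, -4 * -5, 7 * 7, -8 * 3
Products: -9, 25, 20, 49, -24
Sum = -9 + 25 + 20 + 49 + -24 = 61

61


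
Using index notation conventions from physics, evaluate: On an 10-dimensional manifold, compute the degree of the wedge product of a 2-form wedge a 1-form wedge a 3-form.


The degree of a wedge product is the sum of the degrees of the individual forms.
Degrees: 2, 1, 3
Total degree = 2 + 1 + 3 = 6

6


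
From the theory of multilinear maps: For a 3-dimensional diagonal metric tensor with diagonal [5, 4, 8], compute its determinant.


For a diagonal metric, the determinant is the product of diagonal entries.
Diagonal entries: 5, 4, 8
det(g) = 5 * 4 * 8 = 160

160


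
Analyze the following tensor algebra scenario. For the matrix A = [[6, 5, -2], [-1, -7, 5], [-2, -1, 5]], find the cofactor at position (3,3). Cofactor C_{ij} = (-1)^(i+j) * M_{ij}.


To find cofactor C_{33}, delete row 3 and column 3.
The resulting 2x2 submatrix is: [[6, 5], [-1, -7]]
Minor M_{33} = 6*-7 - 5*-1
  = -42 - -5 = -37
Sign = (-1)^(3+3) = (-1)^6 = 1
Cofactor C_{33} = 1 * -37 = -37

-37


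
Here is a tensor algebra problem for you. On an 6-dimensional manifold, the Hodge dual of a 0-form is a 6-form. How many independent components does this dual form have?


The Hodge dual of a p-form on an n-dimensional manifold is an (n-p)-form.
n = 6, p = 0, so dual degree = 6 - 0 = 6
The number of components is C(n, n-p) = C(6, 6) = 1

1


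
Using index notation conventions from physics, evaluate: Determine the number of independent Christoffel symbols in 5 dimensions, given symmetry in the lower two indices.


Christoffel symbols Gamma^k_{ij} are symmetric in i,j, so there are d * d(d+1)/2 independent symbols.
d = 5
d(d+1)/2 = 5 * 6 / 2 = 15
Total = 5 * 15 = 75

75


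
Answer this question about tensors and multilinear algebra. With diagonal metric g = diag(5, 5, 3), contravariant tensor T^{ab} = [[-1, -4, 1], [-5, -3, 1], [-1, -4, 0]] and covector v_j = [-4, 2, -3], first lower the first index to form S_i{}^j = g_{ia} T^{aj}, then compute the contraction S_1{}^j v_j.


Step 1: lower the first index. For a diagonal metric, g_{ia} T^{aj} = g_{ii} T^{ij} (no sum on i).
g_{11} = 5
S_1{}^1 = 5 * T^{11} = 5 * -1 = -5
S_1{}^2 = 5 * T^{12} = 5 * -4 = -20
S_1{}^3 = 5 * T^{13} = 5 * 1 = 5
Step 2: contract S_1{}^j with v_j.
S_1{}^1 * v_1 = -5 * -4 = 20
S_1{}^2 * v_2 = -20 * 2 = -40
S_1{}^3 * v_3 = 5 * -3 = -15
Result = 20 + -40 + -15 = -35

-35


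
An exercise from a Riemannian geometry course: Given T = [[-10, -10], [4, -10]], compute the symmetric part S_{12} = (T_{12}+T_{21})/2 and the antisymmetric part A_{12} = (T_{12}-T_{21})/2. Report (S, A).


T_{12} = -10
T_{21} = 4
S_{12} = (-10 + 4)/2 = -6/2 = -3
A_{12} = (-10 - 4)/2 = -14/2 = -7
Check: S + A = -3 + -7 = -10 = T_{12}.

(-3, -7)


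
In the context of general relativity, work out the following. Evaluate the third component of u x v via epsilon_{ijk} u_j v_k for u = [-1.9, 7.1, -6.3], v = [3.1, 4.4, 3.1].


(u x v)_3 = sum_{j,k} epsilon_{3jk} u_j v_k. Only permutations of (1,2,3) contribute; the two non-zero terms are:
eps_{312} u_1 v_2 = 1 * -1.9 * 4.4 = -8.36
eps_{321} u_2 v_1 = -1 * 7.1 * 3.1 = -22.01
(u x v)_3 = -30.37

-30.37


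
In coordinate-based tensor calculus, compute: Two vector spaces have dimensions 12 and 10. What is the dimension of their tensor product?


The dimension of a tensor product is the product of dimensions.
dim(V) = 12, dim(W) = 10
dim(V (x) W) = 12 * 10 = 120

120


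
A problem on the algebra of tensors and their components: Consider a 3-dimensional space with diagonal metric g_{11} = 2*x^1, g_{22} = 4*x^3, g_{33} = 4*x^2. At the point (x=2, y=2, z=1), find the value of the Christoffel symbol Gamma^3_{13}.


For a diagonal metric, Gamma^k_{ij} = (1/2) g^{kk} (dg_{ik}/dx_j + dg_{jk}/dx_i - dg_{ij}/dx_k).
The metric is diagonal, so g_{ab} = 0 for a != b.
At the given point: g_{11} = 4, g_{22} = 32, g_{33} = 16
g^{33} = 1/16
dg_{13}/dx_3 = 0 (off-diagonal)
dg_{33}/dx_1 = dg_{33}/dx_1 = 16
dg_{13}/dx_3 = 0 (off-diagonal)
Numerator = 0 + 16 - 0 = 16
Gamma^3_{13} = 16 / (2 * 16) = 1/2

1/2


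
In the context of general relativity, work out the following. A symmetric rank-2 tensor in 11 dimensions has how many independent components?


A symmetric rank-2 tensor in d dimensions has d(d+1)/2 independent components.
d = 11
d(d+1)/2 = 11 * 12 / 2 = 132 / 2 = 66

66


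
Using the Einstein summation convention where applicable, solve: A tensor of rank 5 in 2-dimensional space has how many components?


The number of components of a rank-r tensor in d dimensions is d^r.
Here d = 2 and r = 5.
2^5 = 32

32


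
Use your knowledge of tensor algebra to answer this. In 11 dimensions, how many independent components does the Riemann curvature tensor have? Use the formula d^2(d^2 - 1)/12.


The Riemann tensor in d dimensions has d^2(d^2 - 1)/12 independent components.
d = 11, so d^2 = 121
d^2 - 1 = 120
d^2(d^2 - 1) = 121 * 120 = 14520
Divide by 12: 14520 / 12 = 1210

1210


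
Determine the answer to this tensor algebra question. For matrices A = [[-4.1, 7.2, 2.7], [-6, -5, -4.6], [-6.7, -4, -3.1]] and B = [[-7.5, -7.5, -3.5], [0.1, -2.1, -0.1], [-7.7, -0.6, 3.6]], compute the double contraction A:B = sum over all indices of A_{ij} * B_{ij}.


A:B = sum over all i,j of A_{ij} * B_{ij}.
Row 1: -4.1*-7.5=30.75, 7.2*-7.5=-54, 2.7*-3.5=-9.45 => row sum = -32.7
Row 2: -6*0.1=-0.6, -5*-2.1=10.5, -4.6*-0.1=0.46 => row sum = 10.36
Row 3: -6.7*-7.7=51.59, -4*-0.6=2.4, -3.1*3.6=-11.16 => row sum = 42.83
Total = -32.7 + 10.36 + 42.83 = 20.49

20.49


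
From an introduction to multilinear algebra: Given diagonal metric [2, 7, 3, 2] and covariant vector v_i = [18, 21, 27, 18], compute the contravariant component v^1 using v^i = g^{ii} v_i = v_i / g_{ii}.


To raise an index with a diagonal metric: v^i = v_i / g_{ii}.
For index 1: v_1 = 18, g_{11} = 2
v^1 = 18 / 2 = 9

9


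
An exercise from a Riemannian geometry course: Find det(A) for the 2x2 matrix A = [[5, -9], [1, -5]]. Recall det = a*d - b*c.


For a 2x2 matrix [[a, b], [c, d]], det = a*d - b*c.
a = 5, b = -9, c = 1, d = -5
a*d = 5 * -5 = -25
b*c = -9 * 1 = -9
det = -25 - -9 = -16

-16


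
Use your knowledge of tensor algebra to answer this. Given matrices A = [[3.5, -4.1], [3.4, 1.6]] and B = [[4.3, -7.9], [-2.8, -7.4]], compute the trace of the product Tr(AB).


Tr(AB) = sum_i (AB)_{ii} where (AB)_{ii} = sum_k A_{ik} B_{ki}.
(AB)_{11} = 3.5*4.3 + -4.1*-2.8 = 26.53
(AB)_{22} = 3.4*-7.9 + 1.6*-7.4 = -38.7
Tr(AB) = 26.53 + -38.7 = -12.17

-12.17


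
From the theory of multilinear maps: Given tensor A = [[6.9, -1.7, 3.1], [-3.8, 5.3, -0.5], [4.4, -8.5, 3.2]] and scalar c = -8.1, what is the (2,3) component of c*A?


Scalar multiplication: (cA)_{ij} = c * A_{ij}.
c = -8.1
A_{23} = -0.5
(cA)_{23} = -8.1 * -0.5 = 4.05

4.05


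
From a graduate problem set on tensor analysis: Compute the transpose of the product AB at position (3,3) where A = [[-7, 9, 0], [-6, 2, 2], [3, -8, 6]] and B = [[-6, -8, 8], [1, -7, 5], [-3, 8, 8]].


(AB)^T_{ij} = (AB)_{ji} = sum_k A_{jk} B_{ki}.
For i=3, j=3 we need (AB)_{33}:
A_{31} * B_{13} = 3 * 8 = 24
A_{32} * B_{23} = -8 * 5 = -40
A_{33} * B_{33} = 6 * 8 = 48
Sum = 24 + -40 + 48 = 32

32


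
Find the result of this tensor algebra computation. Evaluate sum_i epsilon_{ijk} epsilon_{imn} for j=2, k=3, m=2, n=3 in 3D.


Using the identity: epsilon_{ijk} epsilon_{imn} = delta_{jm} delta_{kn} - delta_{jn} delta_{km}.
delta_{22} = 1
delta_{33} = 1
delta_{23} = 0
delta_{32} = 0
Result = 1 * 1 - 0 * 0 = 1 - 0 = 1

1


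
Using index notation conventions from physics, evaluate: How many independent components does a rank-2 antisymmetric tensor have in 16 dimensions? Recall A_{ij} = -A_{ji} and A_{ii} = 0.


An antisymmetric rank-2 tensor satisfies A_{ij} = -A_{ji}, so diagonal entries are zero.
The independent components are the upper-triangular entries: C(n, 2) = n(n-1)/2.
n = 16
C(16, 2) = 16 * 15 / 2 = 240 / 2 = 120

120


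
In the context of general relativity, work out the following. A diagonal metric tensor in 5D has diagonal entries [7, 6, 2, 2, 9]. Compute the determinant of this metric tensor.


For a diagonal metric, the determinant is the product of diagonal entries.
Diagonal entries: 7, 6, 2, 2, 9
det(g) = 7 * 6 * 2 * 2 * 9 = 1512

1512


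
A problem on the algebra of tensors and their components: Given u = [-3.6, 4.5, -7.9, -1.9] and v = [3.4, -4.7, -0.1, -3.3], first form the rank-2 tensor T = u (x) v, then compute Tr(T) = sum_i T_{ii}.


The outer product gives T_{ij} = u_i v_j.
The trace (contraction) is Tr(T) = sum_i T_{ii} = sum_i u_i v_i.
Diagonal entries:
T_{11} = u_1 * v_1 = -3.6 * 3.4 = -12.24
T_{22} = u_2 * v_2 = 4.5 * -4.7 = -21.15
T_{33} = u_3 * v_3 = -7.9 * -0.1 = 0.79
T_{44} = u_4 * v_4 = -1.9 * -3.3 = 6.27
Tr(T) = -12.24 + -21.15 + 0.79 + 6.27 = -26.33

-26.33


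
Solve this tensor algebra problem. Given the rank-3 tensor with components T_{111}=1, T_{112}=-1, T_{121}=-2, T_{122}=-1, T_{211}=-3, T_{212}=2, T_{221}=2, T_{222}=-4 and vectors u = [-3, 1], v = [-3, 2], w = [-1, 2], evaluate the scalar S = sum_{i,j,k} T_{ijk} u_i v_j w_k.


S = sum over i,j,k of T_{ijk} u_i v_j w_k. Expanding all 8 terms:
T_{111}*u_1*v_1*w_1 = 1*-3*-3*-1 = -9  (running total: -9)
T_{112}*u_1*v_1*w_2 = -1*-3*-3*2 = -18  (running total: -27)
T_{121}*u_1*v_2*w_1 = -2*-3*2*-1 = -12  (running total: -39)
T_{122}*u_1*v_2*w_2 = -1*-3*2*2 = 12  (running total: -27)
T_{211}*u_2*v_1*w_1 = -3*1*-3*-1 = -9  (running total: -36)
T_{212}*u_2*v_1*w_2 = 2*1*-3*2 = -12  (running total: -48)
T_{221}*u_2*v_2*w_1 = 2*1*2*-1 = -4  (running total: -52)
T_{222}*u_2*v_2*w_2 = -4*1*2*2 = -16  (running total: -68)
S = -68

-68


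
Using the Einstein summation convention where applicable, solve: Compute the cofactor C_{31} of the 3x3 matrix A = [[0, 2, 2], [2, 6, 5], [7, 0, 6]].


To find cofactor C_{31}, delete row 3 and column 1.
The resulting 2x2 submatrix is: [[2, 2], [6, 5]]
Minor M_{31} = 2*5 - 2*6
  = 10 - 12 = -2
Sign = (-1)^(3+1) = (-1)^4 = 1
Cofactor C_{31} = 1 * -2 = -2

-2


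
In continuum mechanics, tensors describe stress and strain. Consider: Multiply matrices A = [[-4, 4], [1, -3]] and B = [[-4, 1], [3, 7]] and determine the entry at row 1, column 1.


(AB)_{ij} = sum_k A_{ik} B_{kj}.
For i=1, j=1:
A_{11} * B_{11} = -4 * -4 = 16
A_{12} * B_{21} = 4 * 3 = 12
Sum = 16 + 12 = 28

28


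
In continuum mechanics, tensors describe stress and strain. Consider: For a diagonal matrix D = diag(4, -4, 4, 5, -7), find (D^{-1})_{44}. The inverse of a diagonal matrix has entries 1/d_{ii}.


For a diagonal matrix, the inverse has entries (D^{-1})_{ii} = 1/d_{ii}.
The diagonal entries are: d_{11} = 4, d_{22} = -4, d_{33} = 4, d_{44} = 5, d_{55} = -7
We need (D^{-1})_{44} = 1/d_{44} = 1/5 = 1/5

1/5


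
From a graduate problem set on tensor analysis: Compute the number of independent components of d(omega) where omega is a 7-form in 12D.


The exterior derivative of a p-form is a (p+1)-form.
Its number of independent components is C(n, p+1).
n = 12, p+1 = 8
C(12, 8) = 495

495


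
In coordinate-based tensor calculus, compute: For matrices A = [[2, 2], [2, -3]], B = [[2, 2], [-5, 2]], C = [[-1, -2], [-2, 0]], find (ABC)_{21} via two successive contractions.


(ABC)_{21} = sum_m (AB)_{2m} C_{m1}. First compute row 2 of AB.
(AB)_{21} = 2*2 + -3*-5 = 19
(AB)_{22} = 2*2 + -3*2 = -2
Now contract with column 1 of C:
(AB)_{21} * C_{11} = 19 * -1 = -19
(AB)_{22} * C_{21} = -2 * -2 = 4
(ABC)_{21} = -19 + 4 = -15

-15


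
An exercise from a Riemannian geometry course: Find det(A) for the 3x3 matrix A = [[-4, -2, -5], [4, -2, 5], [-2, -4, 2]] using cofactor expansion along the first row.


Expanding along the first row, det(A) = a11*M_11 - a12*M_12 + a13*M_13, where M_1j is the (1,j) minor.
Minor M_11 = -2*2 - 5*-4 = 16
Minor M_12 = 4*2 - 5*-2 = 18
Minor M_13 = 4*-4 - -2*-2 = -20
det = -4*(16) - -2*(18) + -5*(-20)
    = -64 - -36 + 100
    = 72

72


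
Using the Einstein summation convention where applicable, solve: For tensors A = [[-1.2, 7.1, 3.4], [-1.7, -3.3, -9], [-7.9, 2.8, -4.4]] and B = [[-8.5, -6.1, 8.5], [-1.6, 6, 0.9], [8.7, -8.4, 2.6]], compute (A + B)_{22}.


Tensor addition is component-wise: (A + B)_{ij} = A_{ij} + B_{ij}.
A_{22} = -3.3
B_{22} = 6
(A + B)_{22} = -3.3 + 6 = 2.7

2.7


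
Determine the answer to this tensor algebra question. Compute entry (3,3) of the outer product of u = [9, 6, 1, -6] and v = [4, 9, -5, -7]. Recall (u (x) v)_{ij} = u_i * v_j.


The outer product entry T_{ij} = u_i * v_j.
We need i=3, j=3.
u_3 = 1, v_3 = -5
T_{3,3} = 1 * -5 = -5

-5


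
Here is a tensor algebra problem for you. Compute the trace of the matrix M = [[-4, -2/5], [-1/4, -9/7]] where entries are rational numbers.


The trace is the sum of diagonal entries.
Diagonal: M[1,1] = -4, M[2,2] = -9/7
Tr(M) = -4 + -9/7
Computing step by step:
After adding M[1,1]: -4
After adding M[2,2]: -37/7
Tr(M) = -37/7

-37/7


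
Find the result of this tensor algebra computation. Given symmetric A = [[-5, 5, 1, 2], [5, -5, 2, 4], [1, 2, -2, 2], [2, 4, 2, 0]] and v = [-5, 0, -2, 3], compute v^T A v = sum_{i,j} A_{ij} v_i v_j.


First compute Av:
(Av)_1 = -5*-5 + 5*0 + 1*-2 + 2*3 = 29
(Av)_2 = 5*-5 + -5*0 + 2*-2 + 4*3 = -17
(Av)_3 = 1*-5 + 2*0 + -2*-2 + 2*3 = 5
(Av)_4 = 2*-5 + 4*0 + 2*-2 + 0*3 = -14
Av = [29, -17, 5, -14]
Then v^T (Av) = -5*29 + 0*-17 + -2*5 + 3*-14
= -145 + 0 + -10 + -42 = -197

-197


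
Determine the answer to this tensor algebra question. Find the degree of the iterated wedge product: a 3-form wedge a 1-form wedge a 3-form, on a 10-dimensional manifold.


The degree of a wedge product is the sum of the degrees of the individual forms.
Degrees: 3, 1, 3
Total degree = 3 + 1 + 3 = 7

7


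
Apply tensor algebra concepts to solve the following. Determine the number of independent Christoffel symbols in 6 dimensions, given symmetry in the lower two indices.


Christoffel symbols Gamma^k_{ij} are symmetric in i,j, so there are d * d(d+1)/2 independent symbols.
d = 6
d(d+1)/2 = 6 * 7 / 2 = 21
Total = 6 * 21 = 126

126


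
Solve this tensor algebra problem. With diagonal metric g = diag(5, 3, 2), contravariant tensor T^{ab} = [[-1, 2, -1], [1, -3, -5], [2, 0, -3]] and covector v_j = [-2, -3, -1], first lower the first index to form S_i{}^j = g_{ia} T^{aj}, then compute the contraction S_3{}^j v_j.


Step 1: lower the first index. For a diagonal metric, g_{ia} T^{aj} = g_{ii} T^{ij} (no sum on i).
g_{33} = 2
S_3{}^1 = 2 * T^{31} = 2 * 2 = 4
S_3{}^2 = 2 * T^{32} = 2 * 0 = 0
S_3{}^3 = 2 * T^{33} = 2 * -3 = -6
Step 2: contract S_3{}^j with v_j.
S_3{}^1 * v_1 = 4 * -2 = -8
S_3{}^2 * v_2 = 0 * -3 = 0
S_3{}^3 * v_3 = -6 * -1 = 6
Result = -8 + 0 + 6 = -2

-2


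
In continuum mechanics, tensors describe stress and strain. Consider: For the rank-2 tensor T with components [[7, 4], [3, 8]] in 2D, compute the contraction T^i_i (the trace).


The contraction (trace) of a rank-2 tensor is the sum of its diagonal elements.
Diagonal entries: A[1,1] = 7, A[2,2] = 8
Tr(A) = 7 + 8 = 15

15


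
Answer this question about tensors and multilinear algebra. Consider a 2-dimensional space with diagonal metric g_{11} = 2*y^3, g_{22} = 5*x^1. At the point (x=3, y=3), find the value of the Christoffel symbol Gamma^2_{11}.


For a diagonal metric, Gamma^k_{ij} = (1/2) g^{kk} (dg_{ik}/dx_j + dg_{jk}/dx_i - dg_{ij}/dx_k).
The metric is diagonal, so g_{ab} = 0 for a != b.
At the given point: g_{11} = 54, g_{22} = 15
g^{22} = 1/15
dg_{12}/dx_1 = 0 (off-diagonal)
dg_{12}/dx_1 = 0 (off-diagonal)
dg_{11}/dx_2 = dg_{11}/dx_2 = 54
Numerator = 0 + 0 - 54 = -54
Gamma^2_{11} = -54 / (2 * 15) = -9/5

-9/5


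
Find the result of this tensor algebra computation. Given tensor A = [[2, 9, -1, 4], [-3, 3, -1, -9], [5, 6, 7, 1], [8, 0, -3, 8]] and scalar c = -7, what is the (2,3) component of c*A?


Scalar multiplication: (cA)_{ij} = c * A_{ij}.
c = -7
A_{23} = -1
(cA)_{23} = -7 * -1 = 7

7


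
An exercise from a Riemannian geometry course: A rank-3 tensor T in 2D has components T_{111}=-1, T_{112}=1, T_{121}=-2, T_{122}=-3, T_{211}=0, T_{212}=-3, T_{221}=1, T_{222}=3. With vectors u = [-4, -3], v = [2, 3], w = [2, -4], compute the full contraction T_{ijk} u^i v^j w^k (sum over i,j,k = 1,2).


S = sum over i,j,k of T_{ijk} u_i v_j w_k. Expanding all 8 terms:
T_{111}*u_1*v_1*w_1 = -1*-4*2*2 = 16  (running total: 16)
T_{112}*u_1*v_1*w_2 = 1*-4*2*-4 = 32  (running total: 48)
T_{121}*u_1*v_2*w_1 = -2*-4*3*2 = 48  (running total: 96)
T_{122}*u_1*v_2*w_2 = -3*-4*3*-4 = -144  (running total: -48)
T_{211}*u_2*v_1*w_1 = 0*-3*2*2 = 0  (running total: -48)
T_{212}*u_2*v_1*w_2 = -3*-3*2*-4 = -72  (running total: -120)
T_{221}*u_2*v_2*w_1 = 1*-3*3*2 = -18  (running total: -138)
T_{222}*u_2*v_2*w_2 = 3*-3*3*-4 = 108  (running total: -30)
S = -30

-30


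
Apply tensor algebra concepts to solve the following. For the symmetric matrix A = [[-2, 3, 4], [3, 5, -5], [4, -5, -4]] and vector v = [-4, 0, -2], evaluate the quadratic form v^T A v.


First compute Av:
(Av)_1 = -2*-4 + 3*0 + 4*-2 = 0
(Av)_2 = 3*-4 + 5*0 + -5*-2 = -2
(Av)_3 = 4*-4 + -5*0 + -4*-2 = -8
Av = [0, -2, -8]
Then v^T (Av) = -4*0 + 0*-2 + -2*-8
= 0 + 0 + 16 = 16

16


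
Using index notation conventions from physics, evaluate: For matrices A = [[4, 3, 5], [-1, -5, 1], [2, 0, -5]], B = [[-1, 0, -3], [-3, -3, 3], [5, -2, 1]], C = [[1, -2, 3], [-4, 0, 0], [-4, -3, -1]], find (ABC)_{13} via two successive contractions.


(ABC)_{13} = sum_m (AB)_{1m} C_{m3}. First compute row 1 of AB.
(AB)_{11} = 4*-1 + 3*-3 + 5*5 = 12
(AB)_{12} = 4*0 + 3*-3 + 5*-2 = -19
(AB)_{13} = 4*-3 + 3*3 + 5*1 = 2
Now contract with column 3 of C:
(AB)_{11} * C_{13} = 12 * 3 = 36
(AB)_{12} * C_{23} = -19 * 0 = 0
(AB)_{13} * C_{33} = 2 * -1 = -2
(ABC)_{13} = 36 + 0 + -2 = 34

34


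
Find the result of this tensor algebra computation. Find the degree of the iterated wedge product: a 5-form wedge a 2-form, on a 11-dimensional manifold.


The degree of a wedge product is the sum of the degrees of the individual forms.
Degrees: 5, 2
Total degree = 5 + 2 = 7

7


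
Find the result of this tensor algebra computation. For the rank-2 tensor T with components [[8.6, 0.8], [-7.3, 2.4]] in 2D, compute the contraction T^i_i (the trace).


The contraction (trace) of a rank-2 tensor is the sum of its diagonal elements.
Diagonal entries: A[1,1] = 8.6, A[2,2] = 2.4
Tr(A) = 8.6 + 2.4 = 11

11


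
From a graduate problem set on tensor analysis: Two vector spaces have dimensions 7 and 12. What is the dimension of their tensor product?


The dimension of a tensor product is the product of dimensions.
dim(V) = 7, dim(W) = 12
dim(V (x) W) = 7 * 12 = 84

84


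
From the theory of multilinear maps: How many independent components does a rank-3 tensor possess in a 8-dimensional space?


The number of components of a rank-r tensor in d dimensions is d^r.
Here d = 8 and r = 3.
8^3 = 512

512


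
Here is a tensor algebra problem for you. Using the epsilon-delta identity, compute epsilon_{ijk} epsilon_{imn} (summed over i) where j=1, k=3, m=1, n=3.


Using the identity: epsilon_{ijk} epsilon_{imn} = delta_{jm} delta_{kn} - delta_{jn} delta_{km}.
delta_{11} = 1
delta_{33} = 1
delta_{13} = 0
delta_{31} = 0
Result = 1 * 1 - 0 * 0 = 1 - 0 = 1

1


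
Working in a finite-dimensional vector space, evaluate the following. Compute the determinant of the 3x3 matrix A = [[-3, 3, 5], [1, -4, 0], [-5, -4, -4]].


Expanding along the first row, det(A) = a11*M_11 - a12*M_12 + a13*M_13, where M_1j is the (1,j) minor.
Minor M_11 = -4*-4 - 0*-4 = 16
Minor M_12 = 1*-4 - 0*-5 = -4
Minor M_13 = 1*-4 - -4*-5 = -24
det = -3*(16) - 3*(-4) + 5*(-24)
    = -48 - -12 + -120
    = -156

-156


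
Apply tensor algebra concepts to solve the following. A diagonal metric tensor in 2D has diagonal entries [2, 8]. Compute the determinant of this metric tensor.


For a diagonal metric, the determinant is the product of diagonal entries.
Diagonal entries: 2, 8
det(g) = 2 * 8 = 16

16


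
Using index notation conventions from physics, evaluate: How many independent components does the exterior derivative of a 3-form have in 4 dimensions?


The exterior derivative of a p-form is a (p+1)-form.
Its number of independent components is C(n, p+1).
n = 4, p+1 = 4
C(4, 4) = 1

1


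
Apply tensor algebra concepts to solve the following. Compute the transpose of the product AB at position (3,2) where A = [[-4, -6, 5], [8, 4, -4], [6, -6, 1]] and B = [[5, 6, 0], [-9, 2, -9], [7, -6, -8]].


(AB)^T_{ij} = (AB)_{ji} = sum_k A_{jk} B_{ki}.
For i=3, j=2 we need (AB)_{23}:
A_{21} * B_{13} = 8 * 0 = 0
A_{22} * B_{23} = 4 * -9 = -36
A_{23} * B_{33} = -4 * -8 = 32
Sum = 0 + -36 + 32 = -4

-4


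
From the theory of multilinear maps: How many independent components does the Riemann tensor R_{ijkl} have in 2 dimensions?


The Riemann tensor in d dimensions has d^2(d^2 - 1)/12 independent components.
d = 2, so d^2 = 4
d^2 - 1 = 3
d^2(d^2 - 1) = 4 * 3 = 12
Divide by 12: 12 / 12 = 1

1


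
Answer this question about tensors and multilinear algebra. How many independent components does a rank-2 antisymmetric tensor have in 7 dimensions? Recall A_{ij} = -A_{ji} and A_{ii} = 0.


An antisymmetric rank-2 tensor satisfies A_{ij} = -A_{ji}, so diagonal entries are zero.
The independent components are the upper-triangular entries: C(n, 2) = n(n-1)/2.
n = 7
C(7, 2) = 7 * 6 / 2 = 42 / 2 = 21

21


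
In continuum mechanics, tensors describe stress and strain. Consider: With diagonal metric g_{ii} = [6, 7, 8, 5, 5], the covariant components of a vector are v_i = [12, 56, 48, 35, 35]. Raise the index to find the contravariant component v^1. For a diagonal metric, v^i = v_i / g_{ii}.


To raise an index with a diagonal metric: v^i = v_i / g_{ii}.
For index 1: v_1 = 12, g_{11} = 6
v^1 = 12 / 6 = 2

2


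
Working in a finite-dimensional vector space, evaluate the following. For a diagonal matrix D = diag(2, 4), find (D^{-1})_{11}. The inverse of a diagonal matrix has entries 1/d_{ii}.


For a diagonal matrix, the inverse has entries (D^{-1})_{ii} = 1/d_{ii}.
The diagonal entries are: d_{11} = 2, d_{22} = 4
We need (D^{-1})_{11} = 1/d_{11} = 1/2 = 1/2

1/2


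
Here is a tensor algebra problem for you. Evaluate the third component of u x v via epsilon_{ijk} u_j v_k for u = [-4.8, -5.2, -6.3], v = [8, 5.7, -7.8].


(u x v)_3 = sum_{j,k} epsilon_{3jk} u_j v_k. Only permutations of (1,2,3) contribute; the two non-zero terms are:
eps_{312} u_1 v_2 = 1 * -4.8 * 5.7 = -27.36
eps_{321} u_2 v_1 = -1 * -5.2 * 8 = 41.6
(u x v)_3 = 14.24

14.24


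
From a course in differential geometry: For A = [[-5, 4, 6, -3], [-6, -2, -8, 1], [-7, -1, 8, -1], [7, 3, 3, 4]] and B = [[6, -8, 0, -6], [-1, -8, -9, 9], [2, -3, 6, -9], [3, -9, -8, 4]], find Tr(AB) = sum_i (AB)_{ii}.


Tr(AB) = sum_i (AB)_{ii} where (AB)_{ii} = sum_k A_{ik} B_{ki}.
(AB)_{11} = -5*6 + 4*-1 + 6*2 + -3*3 = -31
(AB)_{22} = -6*-8 + -2*-8 + -8*-3 + 1*-9 = 79
(AB)_{33} = -7*0 + -1*-9 + 8*6 + -1*-8 = 65
(AB)_{44} = 7*-6 + 3*9 + 3*-9 + 4*4 = -26
Tr(AB) = -31 + 79 + 65 + -26 = 87

87


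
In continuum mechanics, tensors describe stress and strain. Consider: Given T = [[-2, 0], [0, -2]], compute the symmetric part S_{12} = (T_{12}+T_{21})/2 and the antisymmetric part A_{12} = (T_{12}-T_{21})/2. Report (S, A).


T_{12} = 0
T_{21} = 0
S_{12} = (0 + 0)/2 = 0/2 = 0
A_{12} = (0 - 0)/2 = 0/2 = 0
Check: S + A = 0 + 0 = 0 = T_{12}.

(0, 0)


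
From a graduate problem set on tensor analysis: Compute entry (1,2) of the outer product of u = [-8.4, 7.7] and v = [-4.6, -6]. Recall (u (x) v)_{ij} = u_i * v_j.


The outer product entry T_{ij} = u_i * v_j.
We need i=1, j=2.
u_1 = -8.4, v_2 = -6
T_{1,2} = -8.4 * -6 = 50.4

50.4


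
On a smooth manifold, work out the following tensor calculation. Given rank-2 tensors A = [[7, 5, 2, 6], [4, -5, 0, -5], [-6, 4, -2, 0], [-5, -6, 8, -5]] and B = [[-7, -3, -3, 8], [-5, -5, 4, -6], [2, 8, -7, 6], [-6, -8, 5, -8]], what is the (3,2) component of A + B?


Tensor addition is component-wise: (A + B)_{ij} = A_{ij} + B_{ij}.
A_{32} = 4
B_{32} = 8
(A + B)_{32} = 4 + 8 = 12

12


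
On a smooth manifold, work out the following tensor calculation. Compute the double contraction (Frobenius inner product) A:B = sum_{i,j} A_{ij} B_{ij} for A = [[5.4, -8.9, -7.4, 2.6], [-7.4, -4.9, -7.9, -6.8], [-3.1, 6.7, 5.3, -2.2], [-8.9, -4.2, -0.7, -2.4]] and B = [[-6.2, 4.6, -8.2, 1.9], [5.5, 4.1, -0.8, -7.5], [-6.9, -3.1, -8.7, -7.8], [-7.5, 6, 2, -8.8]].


A:B = sum over all i,j of A_{ij} * B_{ij}.
Row 1: 5.4*-6.2=-33.48, -8.9*4.6=-40.94, -7.4*-8.2=60.68, 2.6*1.9=4.94 => row sum = -8.8
Row 2: -7.4*5.5=-40.7, -4.9*4.1=-20.09, -7.9*-0.8=6.32, -6.8*-7.5=51 => row sum = -3.47
Row 3: -3.1*-6.9=21.39, 6.7*-3.1=-20.77, 5.3*-8.7=-46.11, -2.2*-7.8=17.16 => row sum = -28.33
Row 4: -8.9*-7.5=66.75, -4.2*6=-25.2, -0.7*2=-1.4, -2.4*-8.8=21.12 => row sum = 61.27
Total = -8.8 + -3.47 + -28.33 + 61.27 = 20.67

20.67


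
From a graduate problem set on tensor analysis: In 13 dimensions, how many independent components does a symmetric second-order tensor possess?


A symmetric rank-2 tensor in d dimensions has d(d+1)/2 independent components.
d = 13
d(d+1)/2 = 13 * 14 / 2 = 182 / 2 = 91

91


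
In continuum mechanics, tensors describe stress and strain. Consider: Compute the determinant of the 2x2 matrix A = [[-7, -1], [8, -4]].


For a 2x2 matrix [[a, b], [c, d]], det = a*d - b*c.
a = -7, b = -1, c = 8, d = -4
a*d = -7 * -4 = 28
b*c = -1 * 8 = -8
det = 28 - -8 = 36

36


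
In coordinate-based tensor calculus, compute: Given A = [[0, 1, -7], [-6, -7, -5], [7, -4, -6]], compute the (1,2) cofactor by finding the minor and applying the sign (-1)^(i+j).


To find cofactor C_{12}, delete row 1 and column 2.
The resulting 2x2 submatrix is: [[-6, -5], [7, -6]]
Minor M_{12} = -6*-6 - -5*7
  = 36 - -35 = 71
Sign = (-1)^(1+2) = (-1)^3 = -1
Cofactor C_{12} = -1 * 71 = -71

-71


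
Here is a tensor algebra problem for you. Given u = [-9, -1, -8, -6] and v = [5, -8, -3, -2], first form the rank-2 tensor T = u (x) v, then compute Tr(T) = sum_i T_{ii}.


The outer product gives T_{ij} = u_i v_j.
The trace (contraction) is Tr(T) = sum_i T_{ii} = sum_i u_i v_i.
Diagonal entries:
T_{11} = u_1 * v_1 = -9 * 5 = -45
T_{22} = u_2 * v_2 = -1 * -8 = 8
T_{33} = u_3 * v_3 = -8 * -3 = 24
T_{44} = u_4 * v_4 = -6 * -2 = 12
Tr(T) = -45 + 8 + 24 + 12 = -1

-1


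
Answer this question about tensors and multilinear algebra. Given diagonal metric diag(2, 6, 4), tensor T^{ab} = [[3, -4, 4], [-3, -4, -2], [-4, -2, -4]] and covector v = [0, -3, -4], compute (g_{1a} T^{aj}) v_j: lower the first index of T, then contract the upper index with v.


Step 1: lower the first index. For a diagonal metric, g_{ia} T^{aj} = g_{ii} T^{ij} (no sum on i).
g_{11} = 2
S_1{}^1 = 2 * T^{11} = 2 * 3 = 6
S_1{}^2 = 2 * T^{12} = 2 * -4 = -8
S_1{}^3 = 2 * T^{13} = 2 * 4 = 8
Step 2: contract S_1{}^j with v_j.
S_1{}^1 * v_1 = 6 * 0 = 0
S_1{}^2 * v_2 = -8 * -3 = 24
S_1{}^3 * v_3 = 8 * -4 = -32
Result = 0 + 24 + -32 = -8

-8


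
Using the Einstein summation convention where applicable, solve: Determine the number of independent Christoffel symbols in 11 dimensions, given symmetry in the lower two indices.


Christoffel symbols Gamma^k_{ij} are symmetric in i,j, so there are d * d(d+1)/2 independent symbols.
d = 11
d(d+1)/2 = 11 * 12 / 2 = 66
Total = 11 * 66 = 726

726


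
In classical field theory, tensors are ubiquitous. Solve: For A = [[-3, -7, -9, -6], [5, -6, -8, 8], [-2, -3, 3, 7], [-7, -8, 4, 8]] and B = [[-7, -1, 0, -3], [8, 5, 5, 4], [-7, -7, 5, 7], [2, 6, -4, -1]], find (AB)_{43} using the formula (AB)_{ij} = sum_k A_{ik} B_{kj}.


(AB)_{ij} = sum_k A_{ik} B_{kj}.
For i=4, j=3:
A_{41} * B_{13} = -7 * 0 = 0
A_{42} * B_{23} = -8 * 5 = -40
A_{43} * B_{33} = 4 * 5 = 20
A_{44} * B_{43} = 8 * -4 = -32
Sum = 0 + -40 + 20 + -32 = -52

-52


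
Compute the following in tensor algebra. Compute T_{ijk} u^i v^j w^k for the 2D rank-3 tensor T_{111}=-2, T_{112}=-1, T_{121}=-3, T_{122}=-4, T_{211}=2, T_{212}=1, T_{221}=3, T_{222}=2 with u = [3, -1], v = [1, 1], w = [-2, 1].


S = sum over i,j,k of T_{ijk} u_i v_j w_k. Expanding all 8 terms:
T_{111}*u_1*v_1*w_1 = -2*3*1*-2 = 12  (running total: 12)
T_{112}*u_1*v_1*w_2 = -1*3*1*1 = -3  (running total: 9)
T_{121}*u_1*v_2*w_1 = -3*3*1*-2 = 18  (running total: 27)
T_{122}*u_1*v_2*w_2 = -4*3*1*1 = -12  (running total: 15)
T_{211}*u_2*v_1*w_1 = 2*-1*1*-2 = 4  (running total: 19)
T_{212}*u_2*v_1*w_2 = 1*-1*1*1 = -1  (running total: 18)
T_{221}*u_2*v_2*w_1 = 3*-1*1*-2 = 6  (running total: 24)
T_{222}*u_2*v_2*w_2 = 2*-1*1*1 = -2  (running total: 22)
S = 22

22


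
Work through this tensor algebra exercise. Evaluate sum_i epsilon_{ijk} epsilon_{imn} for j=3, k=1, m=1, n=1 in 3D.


Using the identity: epsilon_{ijk} epsilon_{imn} = delta_{jm} delta_{kn} - delta_{jn} delta_{km}.
delta_{31} = 0
delta_{11} = 1
delta_{31} = 0
delta_{11} = 1
Result = 0 * 1 - 0 * 1 = 0 - 0 = 0

0


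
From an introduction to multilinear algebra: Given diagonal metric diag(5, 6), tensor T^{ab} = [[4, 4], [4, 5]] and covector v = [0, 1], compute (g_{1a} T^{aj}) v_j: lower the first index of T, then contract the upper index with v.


Step 1: lower the first index. For a diagonal metric, g_{ia} T^{aj} = g_{ii} T^{ij} (no sum on i).
g_{11} = 5
S_1{}^1 = 5 * T^{11} = 5 * 4 = 20
S_1{}^2 = 5 * T^{12} = 5 * 4 = 20
Step 2: contract S_1{}^j with v_j.
S_1{}^1 * v_1 = 20 * 0 = 0
S_1{}^2 * v_2 = 20 * 1 = 20
Result = 0 + 20 = 20

20


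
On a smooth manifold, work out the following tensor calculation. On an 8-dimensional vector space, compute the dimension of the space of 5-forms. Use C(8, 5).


The dimension of the space of p-forms on an n-dimensional space is C(n, p).
n = 8, p = 5
C(8, 5) = 8! / (5! * 3!) = 56

56


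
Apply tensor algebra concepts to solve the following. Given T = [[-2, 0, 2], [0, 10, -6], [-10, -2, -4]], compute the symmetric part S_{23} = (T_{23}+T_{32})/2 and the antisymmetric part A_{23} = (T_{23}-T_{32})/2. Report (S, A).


T_{23} = -6
T_{32} = -2
S_{23} = (-6 + -2)/2 = -8/2 = -4
A_{23} = (-6 - -2)/2 = -4/2 = -2
Check: S + A = -4 + -2 = -6 = T_{23}.

(-4, -2)


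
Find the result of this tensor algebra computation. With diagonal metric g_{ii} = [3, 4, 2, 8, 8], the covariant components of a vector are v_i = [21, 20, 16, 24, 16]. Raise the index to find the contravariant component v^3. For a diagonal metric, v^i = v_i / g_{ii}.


To raise an index with a diagonal metric: v^i = v_i / g_{ii}.
For index 3: v_3 = 16, g_{33} = 2
v^3 = 16 / 2 = 8

8


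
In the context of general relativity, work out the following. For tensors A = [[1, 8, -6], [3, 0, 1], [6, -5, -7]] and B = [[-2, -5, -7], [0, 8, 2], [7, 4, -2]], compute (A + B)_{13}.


Tensor addition is component-wise: (A + B)_{ij} = A_{ij} + B_{ij}.
A_{13} = -6
B_{13} = -7
(A + B)_{13} = -6 + -7 = -13

-13


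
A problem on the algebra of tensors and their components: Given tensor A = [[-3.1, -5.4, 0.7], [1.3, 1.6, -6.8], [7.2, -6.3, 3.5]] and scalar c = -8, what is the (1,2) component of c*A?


Scalar multiplication: (cA)_{ij} = c * A_{ij}.
c = -8
A_{12} = -5.4
(cA)_{12} = -8 * -5.4 = 43.2

43.2


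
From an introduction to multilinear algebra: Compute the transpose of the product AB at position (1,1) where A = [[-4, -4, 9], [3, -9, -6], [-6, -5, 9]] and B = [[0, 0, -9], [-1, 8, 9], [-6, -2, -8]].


(AB)^T_{ij} = (AB)_{ji} = sum_k A_{jk} B_{ki}.
For i=1, j=1 we need (AB)_{11}:
A_{11} * B_{11} = -4 * 0 = 0
A_{12} * B_{21} = -4 * -1 = 4
A_{13} * B_{31} = 9 * -6 = -54
Sum = 0 + 4 + -54 = -50

-50


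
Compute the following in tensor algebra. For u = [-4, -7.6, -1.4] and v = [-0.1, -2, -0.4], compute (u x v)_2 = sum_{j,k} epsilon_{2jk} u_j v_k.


(u x v)_2 = sum_{j,k} epsilon_{2jk} u_j v_k. Only permutations of (1,2,3) contribute; the two non-zero terms are:
eps_{213} u_1 v_3 = -1 * -4 * -0.4 = -1.6
eps_{231} u_3 v_1 = 1 * -1.4 * -0.1 = 0.14
(u x v)_2 = -1.46

-1.46


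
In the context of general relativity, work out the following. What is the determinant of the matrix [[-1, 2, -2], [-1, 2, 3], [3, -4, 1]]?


Expanding along the first row, det(A) = a11*M_11 - a12*M_12 + a13*M_13, where M_1j is the (1,j) minor.
Minor M_11 = 2*1 - 3*-4 = 14
Minor M_12 = -1*1 - 3*3 = -10
Minor M_13 = -1*-4 - 2*3 = -2
det = -1*(14) - 2*(-10) + -2*(-2)
    = -14 - -20 + 4
    = 10

10


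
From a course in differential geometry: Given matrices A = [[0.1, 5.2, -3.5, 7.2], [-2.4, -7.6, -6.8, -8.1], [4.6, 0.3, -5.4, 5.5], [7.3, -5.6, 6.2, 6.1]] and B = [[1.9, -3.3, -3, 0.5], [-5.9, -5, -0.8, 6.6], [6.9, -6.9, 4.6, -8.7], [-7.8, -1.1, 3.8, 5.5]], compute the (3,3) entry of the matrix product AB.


(AB)_{ij} = sum_k A_{ik} B_{kj}.
For i=3, j=3:
A_{31} * B_{13} = 4.6 * -3 = -13.8
A_{32} * B_{23} = 0.3 * -0.8 = -0.24
A_{33} * B_{33} = -5.4 * 4.6 = -24.84
A_{34} * B_{43} = 5.5 * 3.8 = 20.9
Sum = -13.8 + -0.24 + -24.84 + 20.9 = -17.98

-17.98


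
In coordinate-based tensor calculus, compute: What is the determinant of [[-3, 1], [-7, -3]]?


For a 2x2 matrix [[a, b], [c, d]], det = a*d - b*c.
a = -3, b = 1, c = -7, d = -3
a*d = -3 * -3 = 9
b*c = 1 * -7 = -7
det = 9 - -7 = 16

16


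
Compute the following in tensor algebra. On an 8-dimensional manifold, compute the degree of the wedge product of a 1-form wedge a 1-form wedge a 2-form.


The degree of a wedge product is the sum of the degrees of the individual forms.
Degrees: 1, 1, 2
Total degree = 1 + 1 + 2 = 4

4


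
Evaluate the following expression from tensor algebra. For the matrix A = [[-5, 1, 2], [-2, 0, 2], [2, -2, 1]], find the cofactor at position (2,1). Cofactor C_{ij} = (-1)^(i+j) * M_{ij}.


To find cofactor C_{21}, delete row 2 and column 1.
The resulting 2x2 submatrix is: [[1, 2], [-2, 1]]
Minor M_{21} = 1*1 - 2*-2
  = 1 - -4 = 5
Sign = (-1)^(2+1) = (-1)^3 = -1
Cofactor C_{21} = -1 * 5 = -5

-5


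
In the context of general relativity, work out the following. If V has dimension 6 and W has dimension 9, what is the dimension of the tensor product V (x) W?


The dimension of a tensor product is the product of dimensions.
dim(V) = 6, dim(W) = 9
dim(V (x) W) = 6 * 9 = 54

54


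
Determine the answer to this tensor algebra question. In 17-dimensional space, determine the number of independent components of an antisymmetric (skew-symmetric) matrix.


An antisymmetric rank-2 tensor satisfies A_{ij} = -A_{ji}, so diagonal entries are zero.
The independent components are the upper-triangular entries: C(n, 2) = n(n-1)/2.
n = 17
C(17, 2) = 17 * 16 / 2 = 272 / 2 = 136

136


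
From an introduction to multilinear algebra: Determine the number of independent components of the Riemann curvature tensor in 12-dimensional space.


The Riemann tensor in d dimensions has d^2(d^2 - 1)/12 independent components.
d = 12, so d^2 = 144
d^2 - 1 = 143
d^2(d^2 - 1) = 144 * 143 = 20592
Divide by 12: 20592 / 12 = 1716

1716


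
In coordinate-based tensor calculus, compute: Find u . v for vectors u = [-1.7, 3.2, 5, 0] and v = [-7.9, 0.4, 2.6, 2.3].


The inner product u . v = sum of u_i * v_i.
Term-by-term: -1.7 * -7.9, 3.2 * 0.4, 5 * 2.6, 0 * 2.3
Products: 13.43, 1.28, 13, 0
Sum = 13.43 + 1.28 + 13 + 0 = 27.71

27.71


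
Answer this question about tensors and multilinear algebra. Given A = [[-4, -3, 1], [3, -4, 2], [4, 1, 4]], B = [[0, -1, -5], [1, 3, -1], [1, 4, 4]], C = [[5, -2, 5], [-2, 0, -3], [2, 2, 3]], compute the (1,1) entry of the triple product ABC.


(ABC)_{11} = sum_m (AB)_{1m} C_{m1}. First compute row 1 of AB.
(AB)_{11} = -4*0 + -3*1 + 1*1 = -2
(AB)_{12} = -4*-1 + -3*3 + 1*4 = -1
(AB)_{13} = -4*-5 + -3*-1 + 1*4 = 27
Now contract with column 1 of C:
(AB)_{11} * C_{11} = -2 * 5 = -10
(AB)_{12} * C_{21} = -1 * -2 = 2
(AB)_{13} * C_{31} = 27 * 2 = 54
(ABC)_{11} = -10 + 2 + 54 = 46

46


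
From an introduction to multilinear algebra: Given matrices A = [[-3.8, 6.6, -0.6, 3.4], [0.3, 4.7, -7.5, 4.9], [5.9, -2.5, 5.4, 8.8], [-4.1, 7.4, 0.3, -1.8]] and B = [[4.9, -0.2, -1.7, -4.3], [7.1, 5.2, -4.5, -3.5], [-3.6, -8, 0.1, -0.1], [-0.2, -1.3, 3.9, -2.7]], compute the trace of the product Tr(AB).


Tr(AB) = sum_i (AB)_{ii} where (AB)_{ii} = sum_k A_{ik} B_{ki}.
(AB)_{11} = -3.8*4.9 + 6.6*7.1 + -0.6*-3.6 + 3.4*-0.2 = 29.72
(AB)_{22} = 0.3*-0.2 + 4.7*5.2 + -7.5*-8 + 4.9*-1.3 = 78.01
(AB)_{33} = 5.9*-1.7 + -2.5*-4.5 + 5.4*0.1 + 8.8*3.9 = 36.08
(AB)_{44} = -4.1*-4.3 + 7.4*-3.5 + 0.3*-0.1 + -1.8*-2.7 = -3.44
Tr(AB) = 29.72 + 78.01 + 36.08 + -3.44 = 140.37

140.37
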